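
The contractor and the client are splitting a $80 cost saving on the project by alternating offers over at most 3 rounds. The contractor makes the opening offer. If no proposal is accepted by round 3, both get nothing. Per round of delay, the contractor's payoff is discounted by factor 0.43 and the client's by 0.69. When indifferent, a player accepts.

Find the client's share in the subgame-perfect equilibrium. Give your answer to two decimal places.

Round 3 (the contractor proposes): the client will accept anything ≥ 0, so the contractor offers 0 and keeps 80.
Round 2 (the client proposes): the contractor can get 80 next round, worth 0.43 × 80 = 34.4 now, so the client offers 34.4, keeping 45.6.
Round 1 (the contractor proposes): the client can get 45.6 next round, worth 0.69 × 45.6 = 31.464 now, so the contractor offers 31.464, keeping 48.536.

31.46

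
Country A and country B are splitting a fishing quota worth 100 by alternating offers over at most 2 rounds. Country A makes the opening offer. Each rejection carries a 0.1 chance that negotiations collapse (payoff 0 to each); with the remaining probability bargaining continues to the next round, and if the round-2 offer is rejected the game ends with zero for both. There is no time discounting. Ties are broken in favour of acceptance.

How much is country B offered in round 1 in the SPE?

90

Round 2 (country B proposes): country A will accept anything ≥ 0, so country B offers 0 and keeps 100.
Round 1 (country A proposes): rejecting gives country B an expected 0.9 × 100 = 90. Country A offers 90 and keeps 100 − 90 = 10.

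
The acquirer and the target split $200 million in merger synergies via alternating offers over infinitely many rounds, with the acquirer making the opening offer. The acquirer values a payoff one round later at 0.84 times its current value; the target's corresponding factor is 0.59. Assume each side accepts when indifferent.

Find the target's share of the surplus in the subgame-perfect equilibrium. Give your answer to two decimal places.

37.43

Let x be the acquirer's share when the acquirer proposes and y be the target's share when the target proposes.
The target accepts iff offered ≥ 0.59·y, so x = 200 − 0.59y. Symmetrically y = 200 − 0.84x.
Substituting: x = 200 − 0.59(200 − 0.84x), giving x(1 − 0.84·0.59) = 200(1 − 0.59).
So x = 200 × 0.41 / 0.5044 ≈ 162.5694, and the target receives 200 − x ≈ 37.4306.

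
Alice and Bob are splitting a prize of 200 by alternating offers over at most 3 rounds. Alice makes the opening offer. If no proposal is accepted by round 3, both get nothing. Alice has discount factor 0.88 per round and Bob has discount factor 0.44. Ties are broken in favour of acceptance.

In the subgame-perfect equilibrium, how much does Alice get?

Round 3 (Alice proposes): rejection yields 0 for Bob; Alice offers 0 and keeps 200.
Round 2 (Bob proposes): Alice can get 200 next round, worth 0.88 × 200 = 176 now, so Bob offers 176, keeping 24.
Round 1 (Alice proposes): Bob can get 24 next round, worth 0.44 × 24 = 10.56 now. Alice offers 10.56 and keeps 200 − 10.56 = 189.44.

189.44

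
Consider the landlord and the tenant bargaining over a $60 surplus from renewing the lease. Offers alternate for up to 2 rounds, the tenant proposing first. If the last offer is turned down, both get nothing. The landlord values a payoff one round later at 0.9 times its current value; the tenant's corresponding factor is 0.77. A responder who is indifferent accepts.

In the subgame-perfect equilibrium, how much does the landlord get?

By backward induction:
Round 2 (the landlord proposes): rejection yields 0 for the tenant; the landlord offers 0 and keeps 60.
Round 1 (the tenant proposes): the landlord can get 60 next round, worth 0.9 × 60 = 54 now. The tenant offers 54 and keeps 60 − 54 = 6.

54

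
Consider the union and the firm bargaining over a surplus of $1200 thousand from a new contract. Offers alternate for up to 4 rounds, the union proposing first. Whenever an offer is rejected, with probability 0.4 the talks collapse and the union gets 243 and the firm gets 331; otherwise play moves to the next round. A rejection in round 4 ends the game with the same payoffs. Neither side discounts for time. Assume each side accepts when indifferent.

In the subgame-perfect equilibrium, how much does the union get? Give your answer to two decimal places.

583.54

By backward induction:
Round 4 (the firm proposes): the union gets 243 if talks fail, so the firm offers 243 and keeps 957.
Round 3 (the union proposes): rejecting gives the firm an expected 0.6 × 957 + 0.4 × 331 = 706.6, so the union offers 706.6, keeping 493.4.
Round 2 (the firm proposes): rejecting gives the union an expected 0.6 × 493.4 + 0.4 × 243 = 393.24; the firm offers that and keeps 806.76.
Round 1 (the union proposes): rejecting gives the firm an expected 0.6 × 806.76 + 0.4 × 331 = 616.456; the union offers that and keeps 583.544.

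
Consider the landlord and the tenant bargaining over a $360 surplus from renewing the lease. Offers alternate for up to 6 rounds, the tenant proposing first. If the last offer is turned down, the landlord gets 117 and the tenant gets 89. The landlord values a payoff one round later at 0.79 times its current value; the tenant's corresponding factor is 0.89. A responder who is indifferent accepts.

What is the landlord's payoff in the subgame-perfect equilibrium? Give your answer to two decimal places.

By backward induction:
Round 6 (the landlord proposes): the tenant gets 89 if talks fail, so the landlord offers 89 and keeps 271.
Round 5 (the tenant proposes): the landlord can get 271 next round, worth 0.79 × 271 = 214.09 now, so the tenant offers 214.09, keeping 145.91.
Round 4 (the landlord proposes): the tenant can get 145.91 next round, worth 0.89 × 145.91 = 129.8599 now. The landlord offers 129.8599 and keeps 360 − 129.8599 = 230.1401.
Round 3 (the tenant proposes): the landlord can get 230.1401 next round, worth 0.79 × 230.1401 = 181.810679 now, so the tenant offers 181.810679, keeping 178.189321.
Round 2 (the landlord proposes): the tenant can get 178.189321 next round, worth 0.89 × 178.189321 = 158.58849569 now, so the landlord offers 158.58849569, keeping 201.41150431.
Round 1 (the tenant proposes): the landlord can get 201.41150431 next round, worth 0.79 × 201.41150431 = 159.1150884049 now, so the tenant offers 159.1150884049, keeping 200.8849115951.

159.12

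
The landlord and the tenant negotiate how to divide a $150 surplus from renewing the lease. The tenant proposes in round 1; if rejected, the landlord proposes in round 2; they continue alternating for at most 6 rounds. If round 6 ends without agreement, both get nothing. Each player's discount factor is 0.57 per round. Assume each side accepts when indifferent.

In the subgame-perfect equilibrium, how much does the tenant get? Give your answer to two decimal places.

92.26

Round 6 (the landlord proposes): rejection yields 0 for the tenant; the landlord offers 0 and keeps 150.
Round 5 (the tenant proposes): the landlord can get 150 next round, worth 0.57 × 150 = 85.5 now, so the tenant offers 85.5, keeping 64.5.
Round 4 (the landlord proposes): the tenant can get 64.5 next round, worth 0.57 × 64.5 = 36.765 now. The landlord offers 36.765 and keeps 150 − 36.765 = 113.235.
Round 3 (the tenant proposes): the landlord can get 113.235 next round, worth 0.57 × 113.235 = 64.54395 now; the tenant offers that and keeps 85.45605.
Round 2 (the landlord proposes): the tenant can get 85.45605 next round, worth 0.57 × 85.45605 = 48.7099485 now. The landlord offers 48.7099485 and keeps 150 − 48.7099485 = 101.2900515.
Round 1 (the tenant proposes): the landlord can get 101.2900515 next round, worth 0.57 × 101.2900515 = 57.735329355 now, so the tenant offers 57.735329355, keeping 92.264670645.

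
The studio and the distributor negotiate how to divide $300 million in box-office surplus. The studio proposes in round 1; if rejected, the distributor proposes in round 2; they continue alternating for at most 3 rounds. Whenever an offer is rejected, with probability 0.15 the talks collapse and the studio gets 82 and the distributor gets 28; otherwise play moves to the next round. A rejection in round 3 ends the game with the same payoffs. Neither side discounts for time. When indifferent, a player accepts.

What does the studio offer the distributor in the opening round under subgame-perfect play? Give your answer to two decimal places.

Round 3 (the studio proposes): the distributor gets 28 if talks fail, so the studio offers 28 and keeps 272.
Round 2 (the distributor proposes): rejecting gives the studio an expected 0.85 × 272 + 0.15 × 82 = 243.5. The distributor offers 243.5 and keeps 300 − 243.5 = 56.5.
Round 1 (the studio proposes): rejecting gives the distributor an expected 0.85 × 56.5 + 0.15 × 28 = 52.225; the studio offers that and keeps 247.775.

52.23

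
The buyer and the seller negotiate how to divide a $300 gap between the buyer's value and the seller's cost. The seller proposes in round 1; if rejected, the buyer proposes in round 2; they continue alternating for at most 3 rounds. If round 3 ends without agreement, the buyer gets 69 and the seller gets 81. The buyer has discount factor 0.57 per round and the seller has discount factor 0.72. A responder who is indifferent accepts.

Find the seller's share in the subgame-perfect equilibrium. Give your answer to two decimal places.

Work backward from the last round.
Round 3 (the seller proposes): the buyer gets 69 if talks fail, so the seller offers 69 and keeps 231.
Round 2 (the buyer proposes): the seller can get 231 next round, worth 0.72 × 231 = 166.32 now, so the buyer offers 166.32, keeping 133.68.
Round 1 (the seller proposes): the buyer can get 133.68 next round, worth 0.57 × 133.68 = 76.1976 now, so the seller offers 76.1976, keeping 223.8024.

223.80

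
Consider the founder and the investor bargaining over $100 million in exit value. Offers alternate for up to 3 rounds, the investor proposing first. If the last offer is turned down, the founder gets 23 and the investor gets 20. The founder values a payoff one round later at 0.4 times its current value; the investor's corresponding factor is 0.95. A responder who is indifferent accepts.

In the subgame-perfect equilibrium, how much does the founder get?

Round 3 (the investor proposes): the founder gets 23 if talks fail, so the investor offers 23 and keeps 77.
Round 2 (the founder proposes): the investor can get 77 next round, worth 0.95 × 77 = 73.15 now; the founder offers that and keeps 26.85.
Round 1 (the investor proposes): the founder can get 26.85 next round, worth 0.4 × 26.85 = 10.74 now, so the investor offers 10.74, keeping 89.26.

10.74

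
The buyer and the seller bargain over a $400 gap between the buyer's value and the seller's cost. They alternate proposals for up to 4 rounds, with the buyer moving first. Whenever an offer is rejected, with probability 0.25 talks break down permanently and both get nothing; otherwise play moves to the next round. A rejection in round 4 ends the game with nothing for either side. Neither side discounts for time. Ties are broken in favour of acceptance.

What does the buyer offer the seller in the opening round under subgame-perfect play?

243.75

Round 4 (the seller proposes): the buyer will accept anything ≥ 0, so the seller offers 0 and keeps 400.
Round 3 (the buyer proposes): rejecting gives the seller an expected 0.75 × 400 = 300, so the buyer offers 300, keeping 100.
Round 2 (the seller proposes): rejecting gives the buyer an expected 0.75 × 100 = 75, so the seller offers 75, keeping 325.
Round 1 (the buyer proposes): rejecting gives the seller an expected 0.75 × 325 = 243.75; the buyer offers that and keeps 156.25.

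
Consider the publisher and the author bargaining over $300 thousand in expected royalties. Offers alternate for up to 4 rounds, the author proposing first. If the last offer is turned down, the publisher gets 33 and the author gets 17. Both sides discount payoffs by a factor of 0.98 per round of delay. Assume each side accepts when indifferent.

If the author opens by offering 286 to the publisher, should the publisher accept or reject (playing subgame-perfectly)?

Round 4 (the publisher proposes): the author gets 17 if talks fail, so the publisher offers 17 and keeps 283.
Round 3 (the author proposes): the publisher can get 283 next round, worth 0.98 × 283 = 277.34 now. The author offers 277.34 and keeps 300 − 277.34 = 22.66.
Round 2 (the publisher proposes): the author can get 22.66 next round, worth 0.98 × 22.66 = 22.2068 now, so the publisher offers 22.2068, keeping 277.7932.
So by rejecting in round 1, the publisher gets 277.7932 next round, worth 0.98 × 277.7932 = 272.237336 now.
Offer 286 ≥ 272.237336, so the publisher accepts.

Accept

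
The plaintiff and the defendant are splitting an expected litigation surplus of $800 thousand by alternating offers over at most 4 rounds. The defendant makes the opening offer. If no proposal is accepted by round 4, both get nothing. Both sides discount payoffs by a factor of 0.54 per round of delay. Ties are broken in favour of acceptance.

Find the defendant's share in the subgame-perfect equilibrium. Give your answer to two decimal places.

Solve by backward induction from round 4.
Round 4 (the plaintiff proposes): rejection yields 0 for the defendant; the plaintiff offers 0 and keeps 800.
Round 3 (the defendant proposes): the plaintiff can get 800 next round, worth 0.54 × 800 = 432 now; the defendant offers that and keeps 368.
Round 2 (the plaintiff proposes): the defendant can get 368 next round, worth 0.54 × 368 = 198.72 now, so the plaintiff offers 198.72, keeping 601.28.
Round 1 (the defendant proposes): the plaintiff can get 601.28 next round, worth 0.54 × 601.28 = 324.6912 now. The defendant offers 324.6912 and keeps 800 − 324.6912 = 475.3088.

475.31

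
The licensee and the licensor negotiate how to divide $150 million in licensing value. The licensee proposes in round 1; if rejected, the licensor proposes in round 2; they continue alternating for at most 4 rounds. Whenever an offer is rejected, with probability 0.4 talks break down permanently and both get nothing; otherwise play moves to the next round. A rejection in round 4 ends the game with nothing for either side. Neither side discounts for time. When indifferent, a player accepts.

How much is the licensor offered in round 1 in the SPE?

Round 4 (the licensor proposes): rejection yields 0 for the licensee; the licensor offers 0 and keeps 150.
Round 3 (the licensee proposes): rejecting gives the licensor an expected 0.6 × 150 = 90; the licensee offers that and keeps 60.
Round 2 (the licensor proposes): rejecting gives the licensee an expected 0.6 × 60 = 36. The licensor offers 36 and keeps 150 − 36 = 114.
Round 1 (the licensee proposes): rejecting gives the licensor an expected 0.6 × 114 = 68.4; the licensee offers that and keeps 81.6.

68.4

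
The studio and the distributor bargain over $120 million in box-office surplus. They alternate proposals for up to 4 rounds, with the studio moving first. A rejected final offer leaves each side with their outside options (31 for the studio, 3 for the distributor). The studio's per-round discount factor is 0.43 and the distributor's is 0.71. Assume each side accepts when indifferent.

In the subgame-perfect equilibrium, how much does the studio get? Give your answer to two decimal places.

Round 4 (the distributor proposes): the studio gets 31 if talks fail, so the distributor offers 31 and keeps 89.
Round 3 (the studio proposes): the distributor can get 89 next round, worth 0.71 × 89 = 63.19 now, so the studio offers 63.19, keeping 56.81.
Round 2 (the distributor proposes): the studio can get 56.81 next round, worth 0.43 × 56.81 = 24.4283 now, so the distributor offers 24.4283, keeping 95.5717.
Round 1 (the studio proposes): the distributor can get 95.5717 next round, worth 0.71 × 95.5717 = 67.855907 now, so the studio offers 67.855907, keeping 52.144093.

52.14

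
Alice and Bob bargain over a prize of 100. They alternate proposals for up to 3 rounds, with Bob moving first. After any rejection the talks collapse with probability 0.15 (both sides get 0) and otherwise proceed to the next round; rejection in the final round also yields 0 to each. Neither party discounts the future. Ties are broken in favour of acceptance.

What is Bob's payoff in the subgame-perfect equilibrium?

87.25

Round 3 (Bob proposes): rejection yields 0 for Alice; Bob offers 0 and keeps 100.
Round 2 (Alice proposes): rejecting gives Bob an expected 0.85 × 100 = 85; Alice offers that and keeps 15.
Round 1 (Bob proposes): rejecting gives Alice an expected 0.85 × 15 = 12.75; Bob offers that and keeps 87.25.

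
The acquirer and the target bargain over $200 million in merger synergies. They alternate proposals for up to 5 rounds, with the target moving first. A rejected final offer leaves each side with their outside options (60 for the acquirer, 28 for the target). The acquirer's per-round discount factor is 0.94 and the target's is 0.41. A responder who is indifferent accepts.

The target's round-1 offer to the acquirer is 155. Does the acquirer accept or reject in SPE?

Reject

Round 5 (the target proposes): the acquirer gets 60 if talks fail, so the target offers 60 and keeps 140.
Round 4 (the acquirer proposes): the target can get 140 next round, worth 0.41 × 140 = 57.4 now, so the acquirer offers 57.4, keeping 142.6.
Round 3 (the target proposes): the acquirer can get 142.6 next round, worth 0.94 × 142.6 = 134.044 now. The target offers 134.044 and keeps 200 − 134.044 = 65.956.
Round 2 (the acquirer proposes): the target can get 65.956 next round, worth 0.41 × 65.956 = 27.04196 now, so the acquirer offers 27.04196, keeping 172.95804.
So by rejecting in round 1, the acquirer gets 172.95804 next round, worth 0.94 × 172.95804 = 162.5805576 now.
Offer 155 < 162.5805576, so the acquirer rejects.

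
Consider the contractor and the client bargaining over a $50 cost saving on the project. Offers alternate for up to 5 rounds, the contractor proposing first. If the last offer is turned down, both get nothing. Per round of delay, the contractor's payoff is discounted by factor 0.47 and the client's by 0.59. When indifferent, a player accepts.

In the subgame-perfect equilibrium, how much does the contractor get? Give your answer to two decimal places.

30.03

Round 5 (the contractor proposes): rejection yields 0 for the client; the contractor offers 0 and keeps 50.
Round 4 (the client proposes): the contractor can get 50 next round, worth 0.47 × 50 = 23.5 now. The client offers 23.5 and keeps 50 − 23.5 = 26.5.
Round 3 (the contractor proposes): the client can get 26.5 next round, worth 0.59 × 26.5 = 15.635 now; the contractor offers that and keeps 34.365.
Round 2 (the client proposes): the contractor can get 34.365 next round, worth 0.47 × 34.365 = 16.15155 now; the client offers that and keeps 33.84845.
Round 1 (the contractor proposes): the client can get 33.84845 next round, worth 0.59 × 33.84845 = 19.9705855 now, so the contractor offers 19.9705855, keeping 30.0294145.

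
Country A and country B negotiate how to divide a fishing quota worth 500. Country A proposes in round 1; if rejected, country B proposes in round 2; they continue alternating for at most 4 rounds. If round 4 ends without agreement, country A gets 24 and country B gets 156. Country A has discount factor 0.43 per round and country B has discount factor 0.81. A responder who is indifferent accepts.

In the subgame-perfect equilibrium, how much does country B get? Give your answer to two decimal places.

Round 4 (country B proposes): country A gets 24 if talks fail, so country B offers 24 and keeps 476.
Round 3 (country A proposes): country B can get 476 next round, worth 0.81 × 476 = 385.56 now. Country A offers 385.56 and keeps 500 − 385.56 = 114.44.
Round 2 (country B proposes): country A can get 114.44 next round, worth 0.43 × 114.44 = 49.2092 now. Country B offers 49.2092 and keeps 500 − 49.2092 = 450.7908.
Round 1 (country A proposes): country B can get 450.7908 next round, worth 0.81 × 450.7908 = 365.140548 now. Country A offers 365.140548 and keeps 500 − 365.140548 = 134.859452.

365.14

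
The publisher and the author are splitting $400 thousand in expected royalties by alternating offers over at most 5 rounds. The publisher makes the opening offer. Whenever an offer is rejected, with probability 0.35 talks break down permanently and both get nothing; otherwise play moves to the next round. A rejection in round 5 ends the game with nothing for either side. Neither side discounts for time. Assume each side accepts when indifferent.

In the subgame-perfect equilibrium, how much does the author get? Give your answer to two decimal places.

129.45

Round 5 (the publisher proposes): the author will accept anything ≥ 0, so the publisher offers 0 and keeps 400.
Round 4 (the author proposes): rejecting gives the publisher an expected 0.65 × 400 = 260, so the author offers 260, keeping 140.
Round 3 (the publisher proposes): rejecting gives the author an expected 0.65 × 140 = 91; the publisher offers that and keeps 309.
Round 2 (the author proposes): rejecting gives the publisher an expected 0.65 × 309 = 200.85. The author offers 200.85 and keeps 400 − 200.85 = 199.15.
Round 1 (the publisher proposes): rejecting gives the author an expected 0.65 × 199.15 = 129.4475; the publisher offers that and keeps 270.5525.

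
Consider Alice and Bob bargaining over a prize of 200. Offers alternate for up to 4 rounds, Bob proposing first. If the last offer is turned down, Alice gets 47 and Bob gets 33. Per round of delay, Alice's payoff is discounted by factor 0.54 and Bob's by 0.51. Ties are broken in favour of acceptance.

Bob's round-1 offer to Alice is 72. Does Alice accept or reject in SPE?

Round 4 (Alice proposes): Bob gets 33 if talks fail, so Alice offers 33 and keeps 167.
Round 3 (Bob proposes): Alice can get 167 next round, worth 0.54 × 167 = 90.18 now; Bob offers that and keeps 109.82.
Round 2 (Alice proposes): Bob can get 109.82 next round, worth 0.51 × 109.82 = 56.0082 now. Alice offers 56.0082 and keeps 200 − 56.0082 = 143.9918.
So by rejecting in round 1, Alice gets 143.9918 next round, worth 0.54 × 143.9918 = 77.755572 now.
Offer 72 < 77.755572, so Alice rejects.

Reject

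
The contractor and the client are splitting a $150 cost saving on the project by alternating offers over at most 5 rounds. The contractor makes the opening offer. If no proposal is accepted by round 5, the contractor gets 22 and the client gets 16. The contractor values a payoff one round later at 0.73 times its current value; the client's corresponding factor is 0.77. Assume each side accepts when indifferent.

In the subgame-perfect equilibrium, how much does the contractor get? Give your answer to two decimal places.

Round 5 (the contractor proposes): the client gets 16 if talks fail, so the contractor offers 16 and keeps 134.
Round 4 (the client proposes): the contractor can get 134 next round, worth 0.73 × 134 = 97.82 now; the client offers that and keeps 52.18.
Round 3 (the contractor proposes): the client can get 52.18 next round, worth 0.77 × 52.18 = 40.1786 now. The contractor offers 40.1786 and keeps 150 − 40.1786 = 109.8214.
Round 2 (the client proposes): the contractor can get 109.8214 next round, worth 0.73 × 109.8214 = 80.169622 now. The client offers 80.169622 and keeps 150 − 80.169622 = 69.830378.
Round 1 (the contractor proposes): the client can get 69.830378 next round, worth 0.77 × 69.830378 = 53.76939106 now; the contractor offers that and keeps 96.23060894.

96.23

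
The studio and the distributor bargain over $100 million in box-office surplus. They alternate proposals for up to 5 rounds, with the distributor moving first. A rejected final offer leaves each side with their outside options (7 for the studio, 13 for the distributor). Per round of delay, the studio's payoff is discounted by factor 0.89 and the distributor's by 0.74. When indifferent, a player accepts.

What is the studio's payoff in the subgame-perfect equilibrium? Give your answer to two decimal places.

41.42

Round 5 (the distributor proposes): the studio gets 7 if talks fail, so the distributor offers 7 and keeps 93.
Round 4 (the studio proposes): the distributor can get 93 next round, worth 0.74 × 93 = 68.82 now, so the studio offers 68.82, keeping 31.18.
Round 3 (the distributor proposes): the studio can get 31.18 next round, worth 0.89 × 31.18 = 27.7502 now. The distributor offers 27.7502 and keeps 100 − 27.7502 = 72.2498.
Round 2 (the studio proposes): the distributor can get 72.2498 next round, worth 0.74 × 72.2498 = 53.464852 now; the studio offers that and keeps 46.535148.
Round 1 (the distributor proposes): the studio can get 46.535148 next round, worth 0.89 × 46.535148 = 41.41628172 now; the distributor offers that and keeps 58.58371828.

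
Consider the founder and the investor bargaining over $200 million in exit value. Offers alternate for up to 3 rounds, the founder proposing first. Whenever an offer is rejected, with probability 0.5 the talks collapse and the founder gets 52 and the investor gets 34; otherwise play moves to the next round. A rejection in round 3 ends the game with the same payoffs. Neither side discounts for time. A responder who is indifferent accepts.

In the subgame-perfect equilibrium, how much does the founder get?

Round 3 (the founder proposes): the investor gets 34 if talks fail, so the founder offers 34 and keeps 166.
Round 2 (the investor proposes): rejecting gives the founder an expected 0.5 × 166 + 0.5 × 52 = 109, so the investor offers 109, keeping 91.
Round 1 (the founder proposes): rejecting gives the investor an expected 0.5 × 91 + 0.5 × 34 = 62.5, so the founder offers 62.5, keeping 137.5.

137.5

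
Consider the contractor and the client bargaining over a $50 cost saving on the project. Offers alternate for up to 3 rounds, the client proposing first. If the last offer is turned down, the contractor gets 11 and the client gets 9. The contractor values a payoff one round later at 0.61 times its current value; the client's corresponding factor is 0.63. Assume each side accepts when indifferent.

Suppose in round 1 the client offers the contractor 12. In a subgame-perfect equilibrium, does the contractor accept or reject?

Round 3 (the client proposes): the contractor gets 11 if talks fail, so the client offers 11 and keeps 39.
Round 2 (the contractor proposes): the client can get 39 next round, worth 0.63 × 39 = 24.57 now. The contractor offers 24.57 and keeps 50 − 24.57 = 25.43.
So by rejecting in round 1, the contractor gets 25.43 next round, worth 0.61 × 25.43 = 15.5123 now.
Offer 12 < 15.5123, so the contractor rejects.

Reject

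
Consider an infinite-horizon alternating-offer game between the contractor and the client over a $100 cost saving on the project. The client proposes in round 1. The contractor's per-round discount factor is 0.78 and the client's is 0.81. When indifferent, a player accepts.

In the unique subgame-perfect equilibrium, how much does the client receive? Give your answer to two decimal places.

When the client proposes, the contractor accepts any offer worth at least 0.78 times what the contractor would get by proposing next round; and vice versa.
This gives x = 100 − 0.78y and y = 100 − 0.81x, where x and y are each side's share when it proposes.
Hence (1 − 0.78·0.81)x = 100(1 − 0.78), i.e. 0.3682·x = 22.
x ≈ 59.7501; the contractor's share is 100 − x ≈ 40.2499.

59.75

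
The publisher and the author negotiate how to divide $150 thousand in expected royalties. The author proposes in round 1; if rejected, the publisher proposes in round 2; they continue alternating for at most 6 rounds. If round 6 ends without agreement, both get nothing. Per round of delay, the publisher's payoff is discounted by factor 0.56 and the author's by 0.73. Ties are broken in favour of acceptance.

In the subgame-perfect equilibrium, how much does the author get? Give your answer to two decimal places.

Round 6 (the publisher proposes): rejection yields 0 for the author; the publisher offers 0 and keeps 150.
Round 5 (the author proposes): the publisher can get 150 next round, worth 0.56 × 150 = 84 now. The author offers 84 and keeps 150 − 84 = 66.
Round 4 (the publisher proposes): the author can get 66 next round, worth 0.73 × 66 = 48.18 now; the publisher offers that and keeps 101.82.
Round 3 (the author proposes): the publisher can get 101.82 next round, worth 0.56 × 101.82 = 57.0192 now; the author offers that and keeps 92.9808.
Round 2 (the publisher proposes): the author can get 92.9808 next round, worth 0.73 × 92.9808 = 67.875984 now; the publisher offers that and keeps 82.124016.
Round 1 (the author proposes): the publisher can get 82.124016 next round, worth 0.56 × 82.124016 = 45.98944896 now, so the author offers 45.98944896, keeping 104.01055104.

104.01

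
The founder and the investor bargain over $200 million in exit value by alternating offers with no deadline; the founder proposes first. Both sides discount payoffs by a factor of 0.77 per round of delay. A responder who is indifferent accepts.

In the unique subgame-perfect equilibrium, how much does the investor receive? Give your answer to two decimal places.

In a stationary SPE each proposer offers the other exactly their discounted continuation value.
If the founder keeps x when proposing and the investor keeps y when proposing, then x = 200 − 0.77y and y = 200 − 0.77x.
Solving: x = 200(1 − 0.77) / (1 − 0.77·0.77) = 46 / 0.4071 ≈ 112.9944.
The investor gets 200 − 112.9944 ≈ 87.0056.

87.01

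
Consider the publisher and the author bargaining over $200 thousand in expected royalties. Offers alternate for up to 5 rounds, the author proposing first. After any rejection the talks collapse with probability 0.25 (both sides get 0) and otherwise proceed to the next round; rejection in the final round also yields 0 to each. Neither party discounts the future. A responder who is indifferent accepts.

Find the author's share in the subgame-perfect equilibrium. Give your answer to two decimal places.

141.41

Round 5 (the author proposes): the publisher will accept anything ≥ 0, so the author offers 0 and keeps 200.
Round 4 (the publisher proposes): rejecting gives the author an expected 0.75 × 200 = 150. The publisher offers 150 and keeps 200 − 150 = 50.
Round 3 (the author proposes): rejecting gives the publisher an expected 0.75 × 50 = 37.5. The author offers 37.5 and keeps 200 − 37.5 = 162.5.
Round 2 (the publisher proposes): rejecting gives the author an expected 0.75 × 162.5 = 121.875, so the publisher offers 121.875, keeping 78.125.
Round 1 (the author proposes): rejecting gives the publisher an expected 0.75 × 78.125 = 58.59375; the author offers that and keeps 141.40625.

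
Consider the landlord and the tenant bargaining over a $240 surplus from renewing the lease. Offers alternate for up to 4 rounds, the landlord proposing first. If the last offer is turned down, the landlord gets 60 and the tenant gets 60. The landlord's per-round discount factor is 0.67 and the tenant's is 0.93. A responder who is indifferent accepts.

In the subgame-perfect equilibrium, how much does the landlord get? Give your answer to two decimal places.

Work backward from the last round.
Round 4 (the tenant proposes): the landlord gets 60 if talks fail, so the tenant offers 60 and keeps 180.
Round 3 (the landlord proposes): the tenant can get 180 next round, worth 0.93 × 180 = 167.4 now, so the landlord offers 167.4, keeping 72.6.
Round 2 (the tenant proposes): the landlord can get 72.6 next round, worth 0.67 × 72.6 = 48.642 now. The tenant offers 48.642 and keeps 240 − 48.642 = 191.358.
Round 1 (the landlord proposes): the tenant can get 191.358 next round, worth 0.93 × 191.358 = 177.96294 now. The landlord offers 177.96294 and keeps 240 − 177.96294 = 62.03706.

62.04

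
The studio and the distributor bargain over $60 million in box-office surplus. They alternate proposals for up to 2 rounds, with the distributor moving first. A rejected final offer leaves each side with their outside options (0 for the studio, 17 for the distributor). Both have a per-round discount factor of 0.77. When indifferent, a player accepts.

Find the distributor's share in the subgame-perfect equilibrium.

Round 2 (the studio proposes): the distributor gets 17 if talks fail, so the studio offers 17 and keeps 43.
Round 1 (the distributor proposes): the studio can get 43 next round, worth 0.77 × 43 = 33.11 now; the distributor offers that and keeps 26.89.

26.89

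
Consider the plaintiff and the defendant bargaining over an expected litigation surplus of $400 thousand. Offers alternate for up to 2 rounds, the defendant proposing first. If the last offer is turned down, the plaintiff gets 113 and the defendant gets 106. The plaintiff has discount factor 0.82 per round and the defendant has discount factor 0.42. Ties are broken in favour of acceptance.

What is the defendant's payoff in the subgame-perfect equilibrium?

158.92

Round 2 (the plaintiff proposes): the defendant gets 106 if talks fail, so the plaintiff offers 106 and keeps 294.
Round 1 (the defendant proposes): the plaintiff can get 294 next round, worth 0.82 × 294 = 241.08 now; the defendant offers that and keeps 158.92.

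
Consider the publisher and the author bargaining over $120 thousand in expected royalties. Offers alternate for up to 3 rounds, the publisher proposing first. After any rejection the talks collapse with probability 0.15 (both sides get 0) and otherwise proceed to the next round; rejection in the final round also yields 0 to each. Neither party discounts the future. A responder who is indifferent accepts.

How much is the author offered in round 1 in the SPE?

Round 3 (the publisher proposes): the author will accept anything ≥ 0, so the publisher offers 0 and keeps 120.
Round 2 (the author proposes): rejecting gives the publisher an expected 0.85 × 120 = 102; the author offers that and keeps 18.
Round 1 (the publisher proposes): rejecting gives the author an expected 0.85 × 18 = 15.3; the publisher offers that and keeps 104.7.

15.3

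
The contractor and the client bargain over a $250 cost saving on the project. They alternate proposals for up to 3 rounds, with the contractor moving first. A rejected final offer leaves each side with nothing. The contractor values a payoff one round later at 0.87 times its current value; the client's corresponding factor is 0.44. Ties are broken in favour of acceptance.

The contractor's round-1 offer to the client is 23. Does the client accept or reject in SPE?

Accept

Round 3 (the contractor proposes): rejection yields 0 for the client; the contractor offers 0 and keeps 250.
Round 2 (the client proposes): the contractor can get 250 next round, worth 0.87 × 250 = 217.5 now. The client offers 217.5 and keeps 250 − 217.5 = 32.5.
So by rejecting in round 1, the client gets 32.5 next round, worth 0.44 × 32.5 = 14.3 now.
Offer 23 ≥ 14.3, so the client accepts.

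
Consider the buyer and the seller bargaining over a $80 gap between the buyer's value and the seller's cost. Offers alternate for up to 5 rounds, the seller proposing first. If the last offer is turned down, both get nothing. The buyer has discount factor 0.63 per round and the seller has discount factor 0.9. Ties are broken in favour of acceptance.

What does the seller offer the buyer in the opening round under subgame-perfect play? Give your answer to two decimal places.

Work backward from the last round.
Round 5 (the seller proposes): the buyer will accept anything ≥ 0, so the seller offers 0 and keeps 80.
Round 4 (the buyer proposes): the seller can get 80 next round, worth 0.9 × 80 = 72 now. The buyer offers 72 and keeps 80 − 72 = 8.
Round 3 (the seller proposes): the buyer can get 8 next round, worth 0.63 × 8 = 5.04 now. The seller offers 5.04 and keeps 80 − 5.04 = 74.96.
Round 2 (the buyer proposes): the seller can get 74.96 next round, worth 0.9 × 74.96 = 67.464 now; the buyer offers that and keeps 12.536.
Round 1 (the seller proposes): the buyer can get 12.536 next round, worth 0.63 × 12.536 = 7.89768 now. The seller offers 7.89768 and keeps 80 − 7.89768 = 72.10232.

7.90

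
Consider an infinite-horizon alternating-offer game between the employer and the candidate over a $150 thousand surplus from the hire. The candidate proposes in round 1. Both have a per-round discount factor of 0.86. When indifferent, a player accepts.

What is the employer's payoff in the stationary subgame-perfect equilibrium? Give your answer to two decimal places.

When the candidate proposes, the employer accepts any offer worth at least 0.86 times what the employer would get by proposing next round; and vice versa.
This gives x = 150 − 0.86y and y = 150 − 0.86x, where x and y are each side's share when it proposes.
Hence (1 − 0.86·0.86)x = 150(1 − 0.86), i.e. 0.2604·x = 21.
x ≈ 80.6452; the employer's share is 150 − x ≈ 69.3548.

69.35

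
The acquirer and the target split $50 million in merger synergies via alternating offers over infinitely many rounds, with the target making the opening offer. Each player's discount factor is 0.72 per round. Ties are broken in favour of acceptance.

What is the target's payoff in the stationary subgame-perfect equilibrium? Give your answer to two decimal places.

When the target proposes, the acquirer accepts any offer worth at least 0.72 times what the acquirer would get by proposing next round; and vice versa.
This gives x = 50 − 0.72y and y = 50 − 0.72x, where x and y are each side's share when it proposes.
Hence (1 − 0.72·0.72)x = 50(1 − 0.72), i.e. 0.4816·x = 14.
x ≈ 29.0698; the acquirer's share is 50 − x ≈ 20.9302.

29.07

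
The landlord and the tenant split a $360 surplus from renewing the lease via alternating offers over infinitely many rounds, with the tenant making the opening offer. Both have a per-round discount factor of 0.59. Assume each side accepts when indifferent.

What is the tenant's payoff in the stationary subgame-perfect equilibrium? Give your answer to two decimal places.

When the tenant proposes, the landlord accepts any offer worth at least 0.59 times what the landlord would get by proposing next round; and vice versa.
This gives x = 360 − 0.59y and y = 360 − 0.59x, where x and y are each side's share when it proposes.
Hence (1 − 0.59·0.59)x = 360(1 − 0.59), i.e. 0.6519·x = 147.6.
x ≈ 226.4151; the landlord's share is 360 − x ≈ 133.5849.

226.42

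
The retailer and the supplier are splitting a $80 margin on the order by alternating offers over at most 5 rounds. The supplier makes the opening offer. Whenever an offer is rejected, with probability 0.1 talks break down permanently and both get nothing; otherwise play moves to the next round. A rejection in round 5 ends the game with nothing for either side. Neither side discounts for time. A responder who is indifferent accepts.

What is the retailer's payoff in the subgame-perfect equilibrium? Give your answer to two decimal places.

Round 5 (the supplier proposes): rejection yields 0 for the retailer; the supplier offers 0 and keeps 80.
Round 4 (the retailer proposes): rejecting gives the supplier an expected 0.9 × 80 = 72. The retailer offers 72 and keeps 80 − 72 = 8.
Round 3 (the supplier proposes): rejecting gives the retailer an expected 0.9 × 8 = 7.2, so the supplier offers 7.2, keeping 72.8.
Round 2 (the retailer proposes): rejecting gives the supplier an expected 0.9 × 72.8 = 65.52; the retailer offers that and keeps 14.48.
Round 1 (the supplier proposes): rejecting gives the retailer an expected 0.9 × 14.48 = 13.032. The supplier offers 13.032 and keeps 80 − 13.032 = 66.968.

13.03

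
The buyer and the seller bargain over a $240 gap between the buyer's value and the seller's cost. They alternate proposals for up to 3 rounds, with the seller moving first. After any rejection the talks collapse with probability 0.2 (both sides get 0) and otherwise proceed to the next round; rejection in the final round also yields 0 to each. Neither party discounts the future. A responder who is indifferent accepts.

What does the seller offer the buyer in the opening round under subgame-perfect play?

38.4

By backward induction:
Round 3 (the seller proposes): the buyer will accept anything ≥ 0, so the seller offers 0 and keeps 240.
Round 2 (the buyer proposes): rejecting gives the seller an expected 0.8 × 240 = 192. The buyer offers 192 and keeps 240 − 192 = 48.
Round 1 (the seller proposes): rejecting gives the buyer an expected 0.8 × 48 = 38.4; the seller offers that and keeps 201.6.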